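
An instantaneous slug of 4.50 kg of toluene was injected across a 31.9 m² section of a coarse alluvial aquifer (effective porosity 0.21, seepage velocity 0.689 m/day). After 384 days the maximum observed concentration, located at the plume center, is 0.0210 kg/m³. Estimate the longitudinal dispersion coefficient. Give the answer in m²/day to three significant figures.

At the plume center C_max = M/(n_e·A·√(4πDt)), so D = M²/(4πt·(n_e·A·C_max)²).
n_e·A·C_max = 0.21 × 31.9 × 0.0210 = 0.1407 kg/m.
D = 4.50²/(4π × 384 × 0.1407²) = 0.212 m²/day.

0.212 m²/day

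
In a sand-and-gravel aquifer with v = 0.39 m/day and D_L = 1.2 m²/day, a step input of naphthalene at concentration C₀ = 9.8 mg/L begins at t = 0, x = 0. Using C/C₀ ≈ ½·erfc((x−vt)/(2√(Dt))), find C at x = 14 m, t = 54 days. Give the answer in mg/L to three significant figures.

For a continuous step input, C/C₀ ≈ ½·erfc((x−vt)/(2√(Dt))).
vt = 0.39 × 54 = 21.06 m and 2√(Dt) = 2√(1.2 × 54) = 16.10 m.
Argument (x−vt)/(2√(Dt)) = (14 − 21.06)/16.10 = -0.4385; ½·erfc(-0.4385) = 0.7324.
C = 9.8 × 0.7324 = 7.18 mg/L.

7.18 mg/L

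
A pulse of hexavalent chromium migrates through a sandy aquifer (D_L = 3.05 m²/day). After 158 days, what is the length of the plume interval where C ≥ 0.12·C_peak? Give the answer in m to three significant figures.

128 m

The plume is Gaussian with σ = √(2Dt) = √(2 × 3.05 × 158) = 31.05 m.
C/C_peak = exp(−Δx²/(2σ²)) = 0.12 ⇒ Δx = σ·√(−2 ln 0.12) = 31.05 × 2.059 = 63.93 m.
Width = 2Δx = 128 m.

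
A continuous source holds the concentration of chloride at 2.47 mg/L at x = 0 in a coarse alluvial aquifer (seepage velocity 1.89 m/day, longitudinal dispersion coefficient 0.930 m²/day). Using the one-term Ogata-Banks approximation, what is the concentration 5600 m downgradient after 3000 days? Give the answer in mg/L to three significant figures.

2.04 mg/L

For a continuous step input, C/C₀ ≈ ½·erfc((x−vt)/(2√(Dt))).
vt = 1.89 × 3000 = 5670 m and 2√(Dt) = 2√(0.930 × 3000) = 105.6 m.
Argument (x−vt)/(2√(Dt)) = (5600 − 5670)/105.6 = -0.6629; ½·erfc(-0.6629) = 0.8257.
C = 2.47 × 0.8257 = 2.04 mg/L.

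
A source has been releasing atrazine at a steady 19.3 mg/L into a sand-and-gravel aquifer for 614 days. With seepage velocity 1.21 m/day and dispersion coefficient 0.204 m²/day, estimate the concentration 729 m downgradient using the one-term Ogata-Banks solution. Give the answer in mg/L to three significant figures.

For a continuous step input, C/C₀ ≈ ½·erfc((x−vt)/(2√(Dt))).
vt = 1.21 × 614 = 742.94 m and 2√(Dt) = 2√(0.204 × 614) = 22.38 m.
Argument (x−vt)/(2√(Dt)) = (729 − 742.94)/22.38 = -0.6229; ½·erfc(-0.6229) = 0.8108.
C = 19.3 × 0.8108 = 15.6 mg/L.

15.6 mg/L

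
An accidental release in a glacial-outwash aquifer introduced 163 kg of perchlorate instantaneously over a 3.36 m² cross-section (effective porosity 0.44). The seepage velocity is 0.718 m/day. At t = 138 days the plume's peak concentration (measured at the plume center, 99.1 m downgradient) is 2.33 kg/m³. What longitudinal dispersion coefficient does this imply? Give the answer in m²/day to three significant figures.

At the plume center C_max = M/(n_e·A·√(4πDt)), so D = M²/(4πt·(n_e·A·C_max)²).
n_e·A·C_max = 0.44 × 3.36 × 2.33 = 3.445 kg/m.
D = 163²/(4π × 138 × 3.445²) = 1.29 m²/day.

1.29 m²/day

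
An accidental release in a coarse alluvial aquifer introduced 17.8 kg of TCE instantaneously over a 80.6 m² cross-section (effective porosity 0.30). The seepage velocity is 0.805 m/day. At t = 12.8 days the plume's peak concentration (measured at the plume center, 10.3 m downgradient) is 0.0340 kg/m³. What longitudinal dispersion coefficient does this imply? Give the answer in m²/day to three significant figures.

At the plume center C_max = M/(n_e·A·√(4πDt)), so D = M²/(4πt·(n_e·A·C_max)²).
n_e·A·C_max = 0.30 × 80.6 × 0.0340 = 0.8221 kg/m.
D = 17.8²/(4π × 12.8 × 0.8221²) = 2.91 m²/day.

2.91 m²/day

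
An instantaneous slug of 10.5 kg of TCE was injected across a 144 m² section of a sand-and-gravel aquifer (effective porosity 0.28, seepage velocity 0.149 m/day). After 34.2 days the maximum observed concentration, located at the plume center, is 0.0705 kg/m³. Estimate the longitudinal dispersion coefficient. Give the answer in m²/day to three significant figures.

At the plume center C_max = M/(n_e·A·√(4πDt)), so D = M²/(4πt·(n_e·A·C_max)²).
n_e·A·C_max = 0.28 × 144 × 0.0705 = 2.843 kg/m.
D = 10.5²/(4π × 34.2 × 2.843²) = 0.0317 m²/day.

0.0317 m²/day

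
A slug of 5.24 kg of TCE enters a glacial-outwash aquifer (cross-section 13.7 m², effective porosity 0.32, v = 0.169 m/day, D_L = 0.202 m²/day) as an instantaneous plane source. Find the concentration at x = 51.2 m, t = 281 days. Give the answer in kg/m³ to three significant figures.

For an instantaneous plane source, C(x,t) = M/(n_e·A·√(4πDt)) · exp(−(x−vt)²/(4Dt)), with n_e·A the pore (flow) area.
Plume center vt = 0.169 × 281 = 47.489 m, so the well at 51.2 m is 3.711 m downgradient of the peak.
√(4πDt) = 26.71 m, giving peak height M/(n_e·A·√(4πDt)) = 5.24/(0.32 × 13.7 × 26.71) = 0.04475 kg/m³.
(x−vt)²/(4Dt) = (3.711)²/(4 × 0.202 × 281) = 0.06065; exp(−0.06065) = 0.9412.
C = 0.04475 × 0.9412 = 0.0421 kg/m³.

0.0421 kg/m³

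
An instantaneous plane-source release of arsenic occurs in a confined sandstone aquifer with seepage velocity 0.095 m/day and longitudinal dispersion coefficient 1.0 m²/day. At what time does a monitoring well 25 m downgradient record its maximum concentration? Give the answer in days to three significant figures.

For the 1D instantaneous-source solution, setting ∂C/∂t = 0 at fixed x gives v²t² + 2Dt − x² = 0, so t = (√(D² + v²x²) − D)/v².
√(D² + v²x²) = √(1.0² + 0.095² × 25²) = 2.577; v² = 0.009025.
t = (2.577 − 1.0)/0.009025 = 175 days (vs. the pure-advection estimate x/v = 263 d).

175 days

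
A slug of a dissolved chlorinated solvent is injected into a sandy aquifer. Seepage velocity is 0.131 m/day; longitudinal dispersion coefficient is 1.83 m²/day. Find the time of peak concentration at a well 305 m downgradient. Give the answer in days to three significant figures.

2220 days

For the 1D instantaneous-source solution, setting ∂C/∂t = 0 at fixed x gives v²t² + 2Dt − x² = 0, so t = (√(D² + v²x²) − D)/v².
√(D² + v²x²) = √(1.83² + 0.131² × 305²) = 40.00; v² = 0.017161.
t = (40.00 − 1.83)/0.017161 = 2220 days (vs. the pure-advection estimate x/v = 2330 d).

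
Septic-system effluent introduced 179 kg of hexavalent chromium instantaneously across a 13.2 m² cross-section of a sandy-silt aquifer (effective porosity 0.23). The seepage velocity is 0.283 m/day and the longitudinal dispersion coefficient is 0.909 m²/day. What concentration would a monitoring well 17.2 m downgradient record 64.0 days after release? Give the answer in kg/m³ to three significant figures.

2.17 kg/m³

For an instantaneous plane source, C(x,t) = M/(n_e·A·√(4πDt)) · exp(−(x−vt)²/(4Dt)), with n_e·A the pore (flow) area.
Plume center vt = 0.283 × 64.0 = 18.112 m, so the well at 17.2 m is 0.912 m upgradient of the peak.
√(4πDt) = 27.04 m, giving peak height M/(n_e·A·√(4πDt)) = 179/(0.23 × 13.2 × 27.04) = 2.180 kg/m³.
(x−vt)²/(4Dt) = (-0.912)²/(4 × 0.909 × 64.0) = 0.003574; exp(−0.003574) = 0.9964.
C = 2.180 × 0.9964 = 2.17 kg/m³.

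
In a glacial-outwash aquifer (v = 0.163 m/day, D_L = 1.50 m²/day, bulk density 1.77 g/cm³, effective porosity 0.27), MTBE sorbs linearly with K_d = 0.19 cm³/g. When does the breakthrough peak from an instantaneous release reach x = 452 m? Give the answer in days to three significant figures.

6100 days

Retardation factor R = 1 + ρ_b·K_d/n = 1 + 1.77 × 0.19/0.27 = 2.246.
Sorption retards both mechanisms: v_R = v/R = 0.07257 m/day, D_R = D/R = 0.6679 m²/day.
Peak time from v_R²t² + 2D_R t − x² = 0: t = (√(D_R² + v_R²x²) − D_R)/v_R².
√(D_R² + v_R²x²) = √(0.6679² + 0.07257² × 452²) = 32.81; v_R² = 0.005266.
t = (32.81 − 0.6679)/0.005266 = 6100 days.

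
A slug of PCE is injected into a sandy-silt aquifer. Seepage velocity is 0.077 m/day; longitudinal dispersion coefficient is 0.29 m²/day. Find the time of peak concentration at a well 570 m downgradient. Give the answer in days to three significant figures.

7350 days

For the 1D instantaneous-source solution, setting ∂C/∂t = 0 at fixed x gives v²t² + 2Dt − x² = 0, so t = (√(D² + v²x²) − D)/v².
√(D² + v²x²) = √(0.29² + 0.077² × 570²) = 43.89; v² = 0.005929.
t = (43.89 − 0.29)/0.005929 = 7350 days (vs. the pure-advection estimate x/v = 7400 d).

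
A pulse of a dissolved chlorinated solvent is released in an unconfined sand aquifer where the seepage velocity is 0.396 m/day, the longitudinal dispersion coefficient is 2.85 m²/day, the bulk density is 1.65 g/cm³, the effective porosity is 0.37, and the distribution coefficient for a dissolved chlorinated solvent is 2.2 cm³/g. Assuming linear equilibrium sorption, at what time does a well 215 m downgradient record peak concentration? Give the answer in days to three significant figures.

5680 days

Retardation factor R = 1 + ρ_b·K_d/n = 1 + 1.65 × 2.2/0.37 = 10.81.
Sorption retards both mechanisms: v_R = v/R = 0.03663 m/day, D_R = D/R = 0.2636 m²/day.
Peak time from v_R²t² + 2D_R t − x² = 0: t = (√(D_R² + v_R²x²) − D_R)/v_R².
√(D_R² + v_R²x²) = √(0.2636² + 0.03663² × 215²) = 7.880; v_R² = 0.001342.
t = (7.880 − 0.2636)/0.001342 = 5680 days.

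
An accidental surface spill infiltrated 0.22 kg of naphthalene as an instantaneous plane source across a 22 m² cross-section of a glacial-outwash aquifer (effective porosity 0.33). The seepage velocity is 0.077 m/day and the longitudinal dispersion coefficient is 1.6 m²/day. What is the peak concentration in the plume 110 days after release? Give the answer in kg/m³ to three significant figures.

0.000644 kg/m³

The peak of an instantaneous 1D plume sits at x = vt; there the Gaussian factor is 1 and C_max = M/(n_e·A·√(4πDt)), where n_e·A is the pore area the mass is dissolved in.
√(4πDt) = √(4π × 1.6 × 110) = 47.03 m, so C_max = 0.22/(0.33 × 22 × 47.03) = 0.000644 kg/m³.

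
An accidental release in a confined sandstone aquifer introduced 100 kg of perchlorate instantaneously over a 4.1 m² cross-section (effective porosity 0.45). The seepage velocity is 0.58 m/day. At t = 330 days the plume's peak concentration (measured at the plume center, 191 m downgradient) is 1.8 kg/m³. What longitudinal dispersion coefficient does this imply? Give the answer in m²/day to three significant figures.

0.219 m²/day

At the plume center C_max = M/(n_e·A·√(4πDt)), so D = M²/(4πt·(n_e·A·C_max)²).
n_e·A·C_max = 0.45 × 4.1 × 1.8 = 3.321 kg/m.
D = 100²/(4π × 330 × 3.321²) = 0.219 m²/day.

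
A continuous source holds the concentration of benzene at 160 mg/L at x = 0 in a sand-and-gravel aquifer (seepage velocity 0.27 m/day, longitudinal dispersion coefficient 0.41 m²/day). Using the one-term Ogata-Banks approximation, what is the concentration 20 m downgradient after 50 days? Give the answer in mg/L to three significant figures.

For a continuous step input, C/C₀ ≈ ½·erfc((x−vt)/(2√(Dt))).
vt = 0.27 × 50 = 13.5 m and 2√(Dt) = 2√(0.41 × 50) = 9.055 m.
Argument (x−vt)/(2√(Dt)) = (20 − 13.5)/9.055 = 0.7178; ½·erfc(0.7178) = 0.1550.
C = 160 × 0.1550 = 24.8 mg/L.

24.8 mg/L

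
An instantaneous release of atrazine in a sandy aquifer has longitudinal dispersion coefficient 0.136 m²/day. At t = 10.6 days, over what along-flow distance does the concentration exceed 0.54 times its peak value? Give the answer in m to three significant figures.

The plume is Gaussian with σ = √(2Dt) = √(2 × 0.136 × 10.6) = 1.698 m.
C/C_peak = exp(−Δx²/(2σ²)) = 0.54 ⇒ Δx = σ·√(−2 ln 0.54) = 1.698 × 1.110 = 1.885 m.
Width = 2Δx = 3.77 m.

3.77 m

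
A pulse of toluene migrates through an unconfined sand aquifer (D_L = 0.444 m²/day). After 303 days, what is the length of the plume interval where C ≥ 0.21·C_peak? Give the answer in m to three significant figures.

58.0 m

The plume is Gaussian with σ = √(2Dt) = √(2 × 0.444 × 303) = 16.40 m.
C/C_peak = exp(−Δx²/(2σ²)) = 0.21 ⇒ Δx = σ·√(−2 ln 0.21) = 16.40 × 1.767 = 28.98 m.
Width = 2Δx = 58.0 m.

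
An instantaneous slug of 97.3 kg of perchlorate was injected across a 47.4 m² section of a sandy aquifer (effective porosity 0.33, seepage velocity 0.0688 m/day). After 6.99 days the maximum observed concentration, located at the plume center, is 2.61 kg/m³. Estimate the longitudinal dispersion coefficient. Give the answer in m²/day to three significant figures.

0.0647 m²/day

At the plume center C_max = M/(n_e·A·√(4πDt)), so D = M²/(4πt·(n_e·A·C_max)²).
n_e·A·C_max = 0.33 × 47.4 × 2.61 = 40.83 kg/m.
D = 97.3²/(4π × 6.99 × 40.83²) = 0.0647 m²/day.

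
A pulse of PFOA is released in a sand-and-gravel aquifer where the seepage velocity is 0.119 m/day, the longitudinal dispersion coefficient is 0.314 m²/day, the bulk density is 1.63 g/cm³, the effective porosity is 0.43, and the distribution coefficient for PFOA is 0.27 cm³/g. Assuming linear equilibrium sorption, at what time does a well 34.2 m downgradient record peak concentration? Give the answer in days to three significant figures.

538 days

Retardation factor R = 1 + ρ_b·K_d/n = 1 + 1.63 × 0.27/0.43 = 2.023.
Sorption retards both mechanisms: v_R = v/R = 0.05882 m/day, D_R = D/R = 0.1552 m²/day.
Peak time from v_R²t² + 2D_R t − x² = 0: t = (√(D_R² + v_R²x²) − D_R)/v_R².
√(D_R² + v_R²x²) = √(0.1552² + 0.05882² × 34.2²) = 2.018; v_R² = 0.003460.
t = (2.018 − 0.1552)/0.003460 = 538 days.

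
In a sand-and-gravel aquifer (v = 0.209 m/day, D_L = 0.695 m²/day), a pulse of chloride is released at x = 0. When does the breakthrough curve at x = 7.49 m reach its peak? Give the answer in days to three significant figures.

For the 1D instantaneous-source solution, setting ∂C/∂t = 0 at fixed x gives v²t² + 2Dt − x² = 0, so t = (√(D² + v²x²) − D)/v².
√(D² + v²x²) = √(0.695² + 0.209² × 7.49²) = 1.713; v² = 0.043681.
t = (1.713 − 0.695)/0.043681 = 23.3 days (vs. the pure-advection estimate x/v = 35.8 d).

23.3 days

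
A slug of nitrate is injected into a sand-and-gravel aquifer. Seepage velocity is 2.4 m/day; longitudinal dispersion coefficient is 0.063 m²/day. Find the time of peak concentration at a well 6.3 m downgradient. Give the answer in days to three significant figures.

For the 1D instantaneous-source solution, setting ∂C/∂t = 0 at fixed x gives v²t² + 2Dt − x² = 0, so t = (√(D² + v²x²) − D)/v².
√(D² + v²x²) = √(0.063² + 2.4² × 6.3²) = 15.12; v² = 5.76.
t = (15.12 − 0.063)/5.76 = 2.61 days (vs. the pure-advection estimate x/v = 2.62 d).

2.61 days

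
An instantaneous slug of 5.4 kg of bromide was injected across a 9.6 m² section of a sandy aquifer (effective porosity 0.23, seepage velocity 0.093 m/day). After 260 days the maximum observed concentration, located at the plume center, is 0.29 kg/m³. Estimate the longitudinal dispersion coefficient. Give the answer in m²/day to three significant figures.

At the plume center C_max = M/(n_e·A·√(4πDt)), so D = M²/(4πt·(n_e·A·C_max)²).
n_e·A·C_max = 0.23 × 9.6 × 0.29 = 0.6403 kg/m.
D = 5.4²/(4π × 260 × 0.6403²) = 0.0218 m²/day.

0.0218 m²/day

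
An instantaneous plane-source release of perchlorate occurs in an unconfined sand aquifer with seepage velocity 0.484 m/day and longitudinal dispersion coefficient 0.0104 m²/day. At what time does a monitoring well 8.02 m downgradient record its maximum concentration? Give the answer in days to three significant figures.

16.5 days

For the 1D instantaneous-source solution, setting ∂C/∂t = 0 at fixed x gives v²t² + 2Dt − x² = 0, so t = (√(D² + v²x²) − D)/v².
√(D² + v²x²) = √(0.0104² + 0.484² × 8.02²) = 3.882; v² = 0.234256.
t = (3.882 − 0.0104)/0.234256 = 16.5 days (vs. the pure-advection estimate x/v = 16.6 d).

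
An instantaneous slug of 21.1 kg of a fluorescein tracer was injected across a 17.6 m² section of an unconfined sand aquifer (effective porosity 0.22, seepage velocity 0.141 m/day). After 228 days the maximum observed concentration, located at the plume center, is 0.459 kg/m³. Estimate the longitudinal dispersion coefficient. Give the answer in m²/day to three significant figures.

0.0492 m²/day

At the plume center C_max = M/(n_e·A·√(4πDt)), so D = M²/(4πt·(n_e·A·C_max)²).
n_e·A·C_max = 0.22 × 17.6 × 0.459 = 1.777 kg/m.
D = 21.1²/(4π × 228 × 1.777²) = 0.0492 m²/day.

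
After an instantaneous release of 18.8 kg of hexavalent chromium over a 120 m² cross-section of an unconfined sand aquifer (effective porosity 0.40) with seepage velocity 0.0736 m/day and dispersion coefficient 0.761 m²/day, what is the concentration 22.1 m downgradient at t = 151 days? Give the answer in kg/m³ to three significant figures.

0.00793 kg/m³

For an instantaneous plane source, C(x,t) = M/(n_e·A·√(4πDt)) · exp(−(x−vt)²/(4Dt)), with n_e·A the pore (flow) area.
Plume center vt = 0.0736 × 151 = 11.1136 m, so the well at 22.1 m is 10.9864 m downgradient of the peak.
√(4πDt) = 38.00 m, giving peak height M/(n_e·A·√(4πDt)) = 18.8/(0.40 × 120 × 38.00) = 0.01031 kg/m³.
(x−vt)²/(4Dt) = (10.9864)²/(4 × 0.761 × 151) = 0.2626; exp(−0.2626) = 0.7690.
C = 0.01031 × 0.7690 = 0.00793 kg/m³.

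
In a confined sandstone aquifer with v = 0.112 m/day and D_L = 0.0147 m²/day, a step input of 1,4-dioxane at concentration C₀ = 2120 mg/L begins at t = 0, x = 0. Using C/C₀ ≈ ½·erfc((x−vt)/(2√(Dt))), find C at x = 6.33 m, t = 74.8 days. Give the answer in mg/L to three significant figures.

For a continuous step input, C/C₀ ≈ ½·erfc((x−vt)/(2√(Dt))).
vt = 0.112 × 74.8 = 8.3776 m and 2√(Dt) = 2√(0.0147 × 74.8) = 2.097 m.
Argument (x−vt)/(2√(Dt)) = (6.33 − 8.3776)/2.097 = -0.9764; ½·erfc(-0.9764) = 0.9163.
C = 2120 × 0.9163 = 1940 mg/L.

1940 mg/L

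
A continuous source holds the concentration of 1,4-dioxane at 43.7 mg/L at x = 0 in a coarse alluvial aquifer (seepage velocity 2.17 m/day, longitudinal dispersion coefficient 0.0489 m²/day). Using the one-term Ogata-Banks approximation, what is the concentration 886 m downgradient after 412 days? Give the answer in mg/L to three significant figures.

39.2 mg/L

For a continuous step input, C/C₀ ≈ ½·erfc((x−vt)/(2√(Dt))).
vt = 2.17 × 412 = 894.04 m and 2√(Dt) = 2√(0.0489 × 412) = 8.977 m.
Argument (x−vt)/(2√(Dt)) = (886 − 894.04)/8.977 = -0.8956; ½·erfc(-0.8956) = 0.8973.
C = 43.7 × 0.8973 = 39.2 mg/L.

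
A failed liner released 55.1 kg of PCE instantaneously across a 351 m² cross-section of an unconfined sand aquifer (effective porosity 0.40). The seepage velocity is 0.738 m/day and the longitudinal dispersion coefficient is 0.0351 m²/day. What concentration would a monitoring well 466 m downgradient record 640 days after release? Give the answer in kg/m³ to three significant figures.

For an instantaneous plane source, C(x,t) = M/(n_e·A·√(4πDt)) · exp(−(x−vt)²/(4Dt)), with n_e·A the pore (flow) area.
Plume center vt = 0.738 × 640 = 472.32 m, so the well at 466 m is 6.32 m upgradient of the peak.
√(4πDt) = 16.80 m, giving peak height M/(n_e·A·√(4πDt)) = 55.1/(0.40 × 351 × 16.80) = 0.02336 kg/m³.
(x−vt)²/(4Dt) = (-6.32)²/(4 × 0.0351 × 640) = 0.4445; exp(−0.4445) = 0.6411.
C = 0.02336 × 0.6411 = 0.0150 kg/m³.

0.0150 kg/m³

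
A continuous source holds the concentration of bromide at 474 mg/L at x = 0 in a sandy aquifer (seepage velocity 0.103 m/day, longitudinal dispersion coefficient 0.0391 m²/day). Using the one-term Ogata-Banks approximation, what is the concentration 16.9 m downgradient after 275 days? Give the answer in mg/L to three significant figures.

For a continuous step input, C/C₀ ≈ ½·erfc((x−vt)/(2√(Dt))).
vt = 0.103 × 275 = 28.325 m and 2√(Dt) = 2√(0.0391 × 275) = 6.558 m.
Argument (x−vt)/(2√(Dt)) = (16.9 − 28.325)/6.558 = -1.742; ½·erfc(-1.742) = 0.9931.
C = 474 × 0.9931 = 471 mg/L.

471 mg/L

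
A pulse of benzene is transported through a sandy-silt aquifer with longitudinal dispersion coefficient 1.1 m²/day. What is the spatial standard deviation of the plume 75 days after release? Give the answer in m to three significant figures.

12.8 m

Dispersive spreading gives a Gaussian with σ² = 2Dt; advection only shifts the center.
σ = √(2 × 1.1 × 75) = 12.8 m.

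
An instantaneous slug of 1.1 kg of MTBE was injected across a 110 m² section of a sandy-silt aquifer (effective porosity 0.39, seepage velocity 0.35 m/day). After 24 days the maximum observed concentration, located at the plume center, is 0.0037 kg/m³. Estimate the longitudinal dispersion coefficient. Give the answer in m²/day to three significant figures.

At the plume center C_max = M/(n_e·A·√(4πDt)), so D = M²/(4πt·(n_e·A·C_max)²).
n_e·A·C_max = 0.39 × 110 × 0.0037 = 0.1587 kg/m.
D = 1.1²/(4π × 24 × 0.1587²) = 0.159 m²/day.

0.159 m²/day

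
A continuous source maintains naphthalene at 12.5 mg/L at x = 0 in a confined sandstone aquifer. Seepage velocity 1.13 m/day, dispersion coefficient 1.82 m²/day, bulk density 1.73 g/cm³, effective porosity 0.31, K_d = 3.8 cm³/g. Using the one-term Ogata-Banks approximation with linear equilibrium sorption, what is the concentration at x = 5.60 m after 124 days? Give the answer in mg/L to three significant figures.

7.03 mg/L

Retardation factor R = 1 + ρ_b·K_d/n = 1 + 1.73 × 3.8/0.31 = 22.21.
Sorption retards both mechanisms: v_R = v/R = 0.05088 m/day, D_R = D/R = 0.08195 m²/day.
v_R·t = 0.05088 × 124 = 6.30912 m; 2√(D_R t) = 6.376 m; argument = (5.60 − 6.30912)/6.376 = -0.1112.
C = C₀ × ½·erfc(-0.1112) = 12.5 × 0.5625 = 7.03 mg/L.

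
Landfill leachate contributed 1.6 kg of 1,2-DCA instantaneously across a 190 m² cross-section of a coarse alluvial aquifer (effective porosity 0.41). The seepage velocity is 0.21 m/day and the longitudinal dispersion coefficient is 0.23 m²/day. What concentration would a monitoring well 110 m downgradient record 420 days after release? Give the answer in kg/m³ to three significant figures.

0.000172 kg/m³

For an instantaneous plane source, C(x,t) = M/(n_e·A·√(4πDt)) · exp(−(x−vt)²/(4Dt)), with n_e·A the pore (flow) area.
Plume center vt = 0.21 × 420 = 88.2 m, so the well at 110 m is 21.8 m downgradient of the peak.
√(4πDt) = 34.84 m, giving peak height M/(n_e·A·√(4πDt)) = 1.6/(0.41 × 190 × 34.84) = 0.0005895 kg/m³.
(x−vt)²/(4Dt) = (21.8)²/(4 × 0.23 × 420) = 1.230; exp(−1.230) = 0.2923.
C = 0.0005895 × 0.2923 = 0.000172 kg/m³.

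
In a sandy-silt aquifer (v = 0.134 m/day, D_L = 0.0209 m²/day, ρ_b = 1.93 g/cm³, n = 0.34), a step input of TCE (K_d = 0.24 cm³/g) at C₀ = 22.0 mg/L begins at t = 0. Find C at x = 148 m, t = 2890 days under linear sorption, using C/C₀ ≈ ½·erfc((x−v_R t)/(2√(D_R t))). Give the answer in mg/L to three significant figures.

Retardation factor R = 1 + ρ_b·K_d/n = 1 + 1.93 × 0.24/0.34 = 2.362.
Sorption retards both mechanisms: v_R = v/R = 0.05673 m/day, D_R = D/R = 0.008848 m²/day.
v_R·t = 0.05673 × 2890 = 163.9497 m; 2√(D_R t) = 10.11 m; argument = (148 − 163.9497)/10.11 = -1.578.
C = C₀ × ½·erfc(-1.578) = 22.0 × 0.9872 = 21.7 mg/L.

21.7 mg/L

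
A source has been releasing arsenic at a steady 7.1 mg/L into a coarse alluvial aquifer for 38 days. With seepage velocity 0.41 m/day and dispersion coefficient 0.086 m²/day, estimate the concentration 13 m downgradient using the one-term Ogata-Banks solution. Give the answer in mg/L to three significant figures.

For a continuous step input, C/C₀ ≈ ½·erfc((x−vt)/(2√(Dt))).
vt = 0.41 × 38 = 15.58 m and 2√(Dt) = 2√(0.086 × 38) = 3.616 m.
Argument (x−vt)/(2√(Dt)) = (13 − 15.58)/3.616 = -0.7135; ½·erfc(-0.7135) = 0.8435.
C = 7.1 × 0.8435 = 5.99 mg/L.

5.99 mg/L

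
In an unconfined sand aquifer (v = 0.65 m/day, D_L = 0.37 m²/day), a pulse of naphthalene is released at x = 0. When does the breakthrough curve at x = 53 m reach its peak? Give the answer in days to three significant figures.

For the 1D instantaneous-source solution, setting ∂C/∂t = 0 at fixed x gives v²t² + 2Dt − x² = 0, so t = (√(D² + v²x²) − D)/v².
√(D² + v²x²) = √(0.37² + 0.65² × 53²) = 34.45; v² = 0.4225.
t = (34.45 − 0.37)/0.4225 = 80.7 days (vs. the pure-advection estimate x/v = 81.5 d).

80.7 days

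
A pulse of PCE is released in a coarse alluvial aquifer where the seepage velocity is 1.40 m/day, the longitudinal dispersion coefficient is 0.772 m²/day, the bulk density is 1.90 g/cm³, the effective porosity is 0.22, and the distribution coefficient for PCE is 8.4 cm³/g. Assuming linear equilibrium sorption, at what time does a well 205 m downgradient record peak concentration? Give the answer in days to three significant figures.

10700 days

Retardation factor R = 1 + ρ_b·K_d/n = 1 + 1.90 × 8.4/0.22 = 73.55.
Sorption retards both mechanisms: v_R = v/R = 0.01903 m/day, D_R = D/R = 0.01050 m²/day.
Peak time from v_R²t² + 2D_R t − x² = 0: t = (√(D_R² + v_R²x²) − D_R)/v_R².
√(D_R² + v_R²x²) = √(0.01050² + 0.01903² × 205²) = 3.901; v_R² = 0.0003621.
t = (3.901 − 0.01050)/0.0003621 = 10700 days.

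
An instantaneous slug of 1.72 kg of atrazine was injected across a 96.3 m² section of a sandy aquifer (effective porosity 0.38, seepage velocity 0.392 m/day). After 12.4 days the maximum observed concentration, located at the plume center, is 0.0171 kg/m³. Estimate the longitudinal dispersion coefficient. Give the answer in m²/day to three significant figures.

0.0485 m²/day

At the plume center C_max = M/(n_e·A·√(4πDt)), so D = M²/(4πt·(n_e·A·C_max)²).
n_e·A·C_max = 0.38 × 96.3 × 0.0171 = 0.6258 kg/m.
D = 1.72²/(4π × 12.4 × 0.6258²) = 0.0485 m²/day.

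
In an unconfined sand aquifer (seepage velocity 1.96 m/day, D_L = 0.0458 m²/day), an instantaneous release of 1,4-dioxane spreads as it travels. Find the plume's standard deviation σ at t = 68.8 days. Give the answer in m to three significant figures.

2.51 m

Dispersive spreading gives a Gaussian with σ² = 2Dt; advection only shifts the center.
σ = √(2 × 0.0458 × 68.8) = 2.51 m.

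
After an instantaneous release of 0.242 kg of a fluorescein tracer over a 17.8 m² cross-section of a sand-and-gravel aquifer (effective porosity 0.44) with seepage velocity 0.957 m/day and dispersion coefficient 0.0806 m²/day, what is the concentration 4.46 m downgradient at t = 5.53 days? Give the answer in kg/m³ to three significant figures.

0.00885 kg/m³

For an instantaneous plane source, C(x,t) = M/(n_e·A·√(4πDt)) · exp(−(x−vt)²/(4Dt)), with n_e·A the pore (flow) area.
Plume center vt = 0.957 × 5.53 = 5.29221 m, so the well at 4.46 m is 0.83221 m upgradient of the peak.
√(4πDt) = 2.367 m, giving peak height M/(n_e·A·√(4πDt)) = 0.242/(0.44 × 17.8 × 2.367) = 0.01305 kg/m³.
(x−vt)²/(4Dt) = (-0.83221)²/(4 × 0.0806 × 5.53) = 0.3885; exp(−0.3885) = 0.6781.
C = 0.01305 × 0.6781 = 0.00885 kg/m³.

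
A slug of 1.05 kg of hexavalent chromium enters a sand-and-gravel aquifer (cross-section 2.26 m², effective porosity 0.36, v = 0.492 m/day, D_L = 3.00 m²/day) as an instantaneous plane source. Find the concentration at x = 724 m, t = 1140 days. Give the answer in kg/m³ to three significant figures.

For an instantaneous plane source, C(x,t) = M/(n_e·A·√(4πDt)) · exp(−(x−vt)²/(4Dt)), with n_e·A the pore (flow) area.
Plume center vt = 0.492 × 1140 = 560.88 m, so the well at 724 m is 163.12 m downgradient of the peak.
√(4πDt) = 207.3 m, giving peak height M/(n_e·A·√(4πDt)) = 1.05/(0.36 × 2.26 × 207.3) = 0.006226 kg/m³.
(x−vt)²/(4Dt) = (163.12)²/(4 × 3.00 × 1140) = 1.945; exp(−1.945) = 0.1430.
C = 0.006226 × 0.1430 = 0.000890 kg/m³.

0.000890 kg/m³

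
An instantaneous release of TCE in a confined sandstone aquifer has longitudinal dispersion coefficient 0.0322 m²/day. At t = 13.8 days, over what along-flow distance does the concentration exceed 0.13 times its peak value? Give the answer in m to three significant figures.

3.81 m

The plume is Gaussian with σ = √(2Dt) = √(2 × 0.0322 × 13.8) = 0.9427 m.
C/C_peak = exp(−Δx²/(2σ²)) = 0.13 ⇒ Δx = σ·√(−2 ln 0.13) = 0.9427 × 2.020 = 1.904 m.
Width = 2Δx = 3.81 m.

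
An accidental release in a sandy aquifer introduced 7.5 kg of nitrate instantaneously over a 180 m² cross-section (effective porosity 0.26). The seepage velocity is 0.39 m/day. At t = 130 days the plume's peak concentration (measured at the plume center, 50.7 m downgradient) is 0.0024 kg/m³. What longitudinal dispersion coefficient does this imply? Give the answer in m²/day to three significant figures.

At the plume center C_max = M/(n_e·A·√(4πDt)), so D = M²/(4πt·(n_e·A·C_max)²).
n_e·A·C_max = 0.26 × 180 × 0.0024 = 0.1123 kg/m.
D = 7.5²/(4π × 130 × 0.1123²) = 2.73 m²/day.

2.73 m²/day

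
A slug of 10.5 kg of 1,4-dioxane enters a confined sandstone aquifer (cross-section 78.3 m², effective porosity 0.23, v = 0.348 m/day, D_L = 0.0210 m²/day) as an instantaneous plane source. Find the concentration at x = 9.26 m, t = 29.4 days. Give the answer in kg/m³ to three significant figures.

0.143 kg/m³

For an instantaneous plane source, C(x,t) = M/(n_e·A·√(4πDt)) · exp(−(x−vt)²/(4Dt)), with n_e·A the pore (flow) area.
Plume center vt = 0.348 × 29.4 = 10.2312 m, so the well at 9.26 m is 0.9712 m upgradient of the peak.
√(4πDt) = 2.785 m, giving peak height M/(n_e·A·√(4πDt)) = 10.5/(0.23 × 78.3 × 2.785) = 0.2094 kg/m³.
(x−vt)²/(4Dt) = (-0.9712)²/(4 × 0.0210 × 29.4) = 0.3819; exp(−0.3819) = 0.6826.
C = 0.2094 × 0.6826 = 0.143 kg/m³.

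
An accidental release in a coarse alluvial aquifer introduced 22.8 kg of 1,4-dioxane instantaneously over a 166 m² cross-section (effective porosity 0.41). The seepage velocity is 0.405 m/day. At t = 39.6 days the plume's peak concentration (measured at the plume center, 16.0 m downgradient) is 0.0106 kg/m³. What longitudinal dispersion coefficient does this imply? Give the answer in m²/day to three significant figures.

2.01 m²/day

At the plume center C_max = M/(n_e·A·√(4πDt)), so D = M²/(4πt·(n_e·A·C_max)²).
n_e·A·C_max = 0.41 × 166 × 0.0106 = 0.7214 kg/m.
D = 22.8²/(4π × 39.6 × 0.7214²) = 2.01 m²/day.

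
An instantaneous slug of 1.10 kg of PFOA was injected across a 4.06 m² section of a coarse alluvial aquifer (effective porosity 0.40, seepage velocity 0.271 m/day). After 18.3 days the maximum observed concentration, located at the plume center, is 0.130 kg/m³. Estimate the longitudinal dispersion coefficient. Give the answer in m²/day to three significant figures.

At the plume center C_max = M/(n_e·A·√(4πDt)), so D = M²/(4πt·(n_e·A·C_max)²).
n_e·A·C_max = 0.40 × 4.06 × 0.130 = 0.2111 kg/m.
D = 1.10²/(4π × 18.3 × 0.2111²) = 0.118 m²/day.

0.118 m²/day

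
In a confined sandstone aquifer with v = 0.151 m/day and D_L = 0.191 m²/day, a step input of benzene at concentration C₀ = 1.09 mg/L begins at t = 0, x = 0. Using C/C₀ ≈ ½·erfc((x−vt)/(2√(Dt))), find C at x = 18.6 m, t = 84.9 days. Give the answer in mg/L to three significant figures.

For a continuous step input, C/C₀ ≈ ½·erfc((x−vt)/(2√(Dt))).
vt = 0.151 × 84.9 = 12.8199 m and 2√(Dt) = 2√(0.191 × 84.9) = 8.054 m.
Argument (x−vt)/(2√(Dt)) = (18.6 − 12.8199)/8.054 = 0.7177; ½·erfc(0.7177) = 0.1551.
C = 1.09 × 0.1551 = 0.169 mg/L.

0.169 mg/L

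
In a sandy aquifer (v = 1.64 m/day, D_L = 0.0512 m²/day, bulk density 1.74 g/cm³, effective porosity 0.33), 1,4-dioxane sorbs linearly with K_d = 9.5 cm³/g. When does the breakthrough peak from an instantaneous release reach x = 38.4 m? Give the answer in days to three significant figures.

Retardation factor R = 1 + ρ_b·K_d/n = 1 + 1.74 × 9.5/0.33 = 51.09.
Sorption retards both mechanisms: v_R = v/R = 0.03210 m/day, D_R = D/R = 0.001002 m²/day.
Peak time from v_R²t² + 2D_R t − x² = 0: t = (√(D_R² + v_R²x²) − D_R)/v_R².
√(D_R² + v_R²x²) = √(0.001002² + 0.03210² × 38.4²) = 1.233; v_R² = 0.001030.
t = (1.233 − 0.001002)/0.001030 = 1200 days.

1200 days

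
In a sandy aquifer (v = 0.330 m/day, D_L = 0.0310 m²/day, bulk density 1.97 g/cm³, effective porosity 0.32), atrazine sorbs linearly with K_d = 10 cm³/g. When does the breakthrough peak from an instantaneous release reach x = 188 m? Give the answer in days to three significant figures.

35600 days

Retardation factor R = 1 + ρ_b·K_d/n = 1 + 1.97 × 10/0.32 = 62.56.
Sorption retards both mechanisms: v_R = v/R = 0.005275 m/day, D_R = D/R = 0.0004955 m²/day.
Peak time from v_R²t² + 2D_R t − x² = 0: t = (√(D_R² + v_R²x²) − D_R)/v_R².
√(D_R² + v_R²x²) = √(0.0004955² + 0.005275² × 188²) = 0.9917; v_R² = 2.783e-05.
t = (0.9917 − 0.0004955)/2.783e-05 = 35600 days.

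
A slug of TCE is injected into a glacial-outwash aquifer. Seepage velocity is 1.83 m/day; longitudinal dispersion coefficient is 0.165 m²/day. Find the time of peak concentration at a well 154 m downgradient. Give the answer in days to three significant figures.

84.1 days

For the 1D instantaneous-source solution, setting ∂C/∂t = 0 at fixed x gives v²t² + 2Dt − x² = 0, so t = (√(D² + v²x²) − D)/v².
√(D² + v²x²) = √(0.165² + 1.83² × 154²) = 281.8; v² = 3.3489.
t = (281.8 − 0.165)/3.3489 = 84.1 days (vs. the pure-advection estimate x/v = 84.2 d).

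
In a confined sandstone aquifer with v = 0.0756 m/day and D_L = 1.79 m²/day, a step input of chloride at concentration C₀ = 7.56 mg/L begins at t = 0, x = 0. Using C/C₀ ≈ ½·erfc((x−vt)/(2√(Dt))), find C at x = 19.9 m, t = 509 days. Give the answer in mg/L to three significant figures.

5.05 mg/L

For a continuous step input, C/C₀ ≈ ½·erfc((x−vt)/(2√(Dt))).
vt = 0.0756 × 509 = 38.4804 m and 2√(Dt) = 2√(1.79 × 509) = 60.37 m.
Argument (x−vt)/(2√(Dt)) = (19.9 − 38.4804)/60.37 = -0.3078; ½·erfc(-0.3078) = 0.6683.
C = 7.56 × 0.6683 = 5.05 mg/L.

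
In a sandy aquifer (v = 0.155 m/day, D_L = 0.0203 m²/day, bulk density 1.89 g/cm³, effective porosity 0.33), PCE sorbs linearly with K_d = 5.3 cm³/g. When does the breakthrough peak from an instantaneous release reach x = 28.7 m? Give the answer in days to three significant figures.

Retardation factor R = 1 + ρ_b·K_d/n = 1 + 1.89 × 5.3/0.33 = 31.35.
Sorption retards both mechanisms: v_R = v/R = 0.004944 m/day, D_R = D/R = 0.0006475 m²/day.
Peak time from v_R²t² + 2D_R t − x² = 0: t = (√(D_R² + v_R²x²) − D_R)/v_R².
√(D_R² + v_R²x²) = √(0.0006475² + 0.004944² × 28.7²) = 0.1419; v_R² = 2.444e-05.
t = (0.1419 − 0.0006475)/2.444e-05 = 5780 days.

5780 days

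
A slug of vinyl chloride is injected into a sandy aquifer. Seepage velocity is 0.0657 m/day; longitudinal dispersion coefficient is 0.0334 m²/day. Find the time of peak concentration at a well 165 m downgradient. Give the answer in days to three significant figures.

For the 1D instantaneous-source solution, setting ∂C/∂t = 0 at fixed x gives v²t² + 2Dt − x² = 0, so t = (√(D² + v²x²) − D)/v².
√(D² + v²x²) = √(0.0334² + 0.0657² × 165²) = 10.84; v² = 0.00431649.
t = (10.84 − 0.0334)/0.00431649 = 2500 days (vs. the pure-advection estimate x/v = 2510 d).

2500 days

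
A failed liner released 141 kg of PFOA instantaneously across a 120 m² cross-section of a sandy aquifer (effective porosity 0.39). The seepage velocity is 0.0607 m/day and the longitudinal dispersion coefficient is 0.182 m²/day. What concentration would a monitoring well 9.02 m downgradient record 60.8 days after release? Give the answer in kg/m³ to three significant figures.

For an instantaneous plane source, C(x,t) = M/(n_e·A·√(4πDt)) · exp(−(x−vt)²/(4Dt)), with n_e·A the pore (flow) area.
Plume center vt = 0.0607 × 60.8 = 3.69056 m, so the well at 9.02 m is 5.32944 m downgradient of the peak.
√(4πDt) = 11.79 m, giving peak height M/(n_e·A·√(4πDt)) = 141/(0.39 × 120 × 11.79) = 0.2555 kg/m³.
(x−vt)²/(4Dt) = (5.32944)²/(4 × 0.182 × 60.8) = 0.6417; exp(−0.6417) = 0.5264.
C = 0.2555 × 0.5264 = 0.134 kg/m³.

0.134 kg/m³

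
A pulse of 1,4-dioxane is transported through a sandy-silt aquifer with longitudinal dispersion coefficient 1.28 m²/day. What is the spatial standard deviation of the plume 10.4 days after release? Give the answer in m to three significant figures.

Dispersive spreading gives a Gaussian with σ² = 2Dt; advection only shifts the center.
σ = √(2 × 1.28 × 10.4) = 5.16 m.

5.16 m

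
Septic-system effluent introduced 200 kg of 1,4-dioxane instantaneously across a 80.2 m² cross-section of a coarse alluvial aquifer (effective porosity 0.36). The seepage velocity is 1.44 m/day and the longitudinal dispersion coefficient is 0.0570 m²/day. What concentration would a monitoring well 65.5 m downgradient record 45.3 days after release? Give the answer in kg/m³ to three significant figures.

1.21 kg/m³

For an instantaneous plane source, C(x,t) = M/(n_e·A·√(4πDt)) · exp(−(x−vt)²/(4Dt)), with n_e·A the pore (flow) area.
Plume center vt = 1.44 × 45.3 = 65.232 m, so the well at 65.5 m is 0.268 m downgradient of the peak.
√(4πDt) = 5.696 m, giving peak height M/(n_e·A·√(4πDt)) = 200/(0.36 × 80.2 × 5.696) = 1.216 kg/m³.
(x−vt)²/(4Dt) = (0.268)²/(4 × 0.0570 × 45.3) = 0.006954; exp(−0.006954) = 0.9931.
C = 1.216 × 0.9931 = 1.21 kg/m³.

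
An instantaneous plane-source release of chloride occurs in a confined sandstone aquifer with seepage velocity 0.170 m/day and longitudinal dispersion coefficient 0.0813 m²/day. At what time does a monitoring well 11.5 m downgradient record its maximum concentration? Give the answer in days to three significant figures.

64.9 days

For the 1D instantaneous-source solution, setting ∂C/∂t = 0 at fixed x gives v²t² + 2Dt − x² = 0, so t = (√(D² + v²x²) − D)/v².
√(D² + v²x²) = √(0.0813² + 0.170² × 11.5²) = 1.957; v² = 0.0289.
t = (1.957 − 0.0813)/0.0289 = 64.9 days (vs. the pure-advection estimate x/v = 67.6 d).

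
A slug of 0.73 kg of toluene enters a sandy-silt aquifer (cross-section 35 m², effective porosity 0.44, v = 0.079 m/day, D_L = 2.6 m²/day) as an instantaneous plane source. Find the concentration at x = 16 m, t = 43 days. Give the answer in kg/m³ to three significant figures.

For an instantaneous plane source, C(x,t) = M/(n_e·A·√(4πDt)) · exp(−(x−vt)²/(4Dt)), with n_e·A the pore (flow) area.
Plume center vt = 0.079 × 43 = 3.397 m, so the well at 16 m is 12.603 m downgradient of the peak.
√(4πDt) = 37.48 m, giving peak height M/(n_e·A·√(4πDt)) = 0.73/(0.44 × 35 × 37.48) = 0.001265 kg/m³.
(x−vt)²/(4Dt) = (12.603)²/(4 × 2.6 × 43) = 0.3552; exp(−0.3552) = 0.7010.
C = 0.001265 × 0.7010 = 0.000887 kg/m³.

0.000887 kg/m³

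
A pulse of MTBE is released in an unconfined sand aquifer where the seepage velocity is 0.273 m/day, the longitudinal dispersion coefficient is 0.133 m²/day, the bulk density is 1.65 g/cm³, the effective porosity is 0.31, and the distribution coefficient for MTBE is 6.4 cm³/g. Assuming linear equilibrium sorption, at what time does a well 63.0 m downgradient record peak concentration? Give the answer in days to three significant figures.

8030 days

Retardation factor R = 1 + ρ_b·K_d/n = 1 + 1.65 × 6.4/0.31 = 35.06.
Sorption retards both mechanisms: v_R = v/R = 0.007787 m/day, D_R = D/R = 0.003793 m²/day.
Peak time from v_R²t² + 2D_R t − x² = 0: t = (√(D_R² + v_R²x²) − D_R)/v_R².
√(D_R² + v_R²x²) = √(0.003793² + 0.007787² × 63.0²) = 0.4906; v_R² = 6.064e-05.
t = (0.4906 − 0.003793)/6.064e-05 = 8030 days.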